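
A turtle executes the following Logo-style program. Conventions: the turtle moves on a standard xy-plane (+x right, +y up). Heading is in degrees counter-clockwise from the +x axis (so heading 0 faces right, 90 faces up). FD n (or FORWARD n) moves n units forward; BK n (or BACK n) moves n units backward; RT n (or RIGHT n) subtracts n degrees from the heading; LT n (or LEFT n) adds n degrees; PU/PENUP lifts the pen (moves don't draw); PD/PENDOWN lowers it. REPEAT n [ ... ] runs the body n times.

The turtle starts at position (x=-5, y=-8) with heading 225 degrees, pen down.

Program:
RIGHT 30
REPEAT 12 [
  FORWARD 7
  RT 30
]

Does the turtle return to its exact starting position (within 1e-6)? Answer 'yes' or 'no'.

Answer: yes

Derivation:
Executing turtle program step by step:
Start: pos=(-5,-8), heading=225, pen down
RT 30: heading 225 -> 195
REPEAT 12 [
  -- iteration 1/12 --
  FD 7: (-5,-8) -> (-11.761,-9.812) [heading=195, draw]
  RT 30: heading 195 -> 165
  -- iteration 2/12 --
  FD 7: (-11.761,-9.812) -> (-18.523,-8) [heading=165, draw]
  RT 30: heading 165 -> 135
  -- iteration 3/12 --
  FD 7: (-18.523,-8) -> (-23.473,-3.05) [heading=135, draw]
  RT 30: heading 135 -> 105
  -- iteration 4/12 --
  FD 7: (-23.473,-3.05) -> (-25.284,3.711) [heading=105, draw]
  RT 30: heading 105 -> 75
  -- iteration 5/12 --
  FD 7: (-25.284,3.711) -> (-23.473,10.473) [heading=75, draw]
  RT 30: heading 75 -> 45
  -- iteration 6/12 --
  FD 7: (-23.473,10.473) -> (-18.523,15.422) [heading=45, draw]
  RT 30: heading 45 -> 15
  -- iteration 7/12 --
  FD 7: (-18.523,15.422) -> (-11.761,17.234) [heading=15, draw]
  RT 30: heading 15 -> 345
  -- iteration 8/12 --
  FD 7: (-11.761,17.234) -> (-5,15.422) [heading=345, draw]
  RT 30: heading 345 -> 315
  -- iteration 9/12 --
  FD 7: (-5,15.422) -> (-0.05,10.473) [heading=315, draw]
  RT 30: heading 315 -> 285
  -- iteration 10/12 --
  FD 7: (-0.05,10.473) -> (1.761,3.711) [heading=285, draw]
  RT 30: heading 285 -> 255
  -- iteration 11/12 --
  FD 7: (1.761,3.711) -> (-0.05,-3.05) [heading=255, draw]
  RT 30: heading 255 -> 225
  -- iteration 12/12 --
  FD 7: (-0.05,-3.05) -> (-5,-8) [heading=225, draw]
  RT 30: heading 225 -> 195
]
Final: pos=(-5,-8), heading=195, 12 segment(s) drawn

Start position: (-5, -8)
Final position: (-5, -8)
Distance = 0; < 1e-6 -> CLOSED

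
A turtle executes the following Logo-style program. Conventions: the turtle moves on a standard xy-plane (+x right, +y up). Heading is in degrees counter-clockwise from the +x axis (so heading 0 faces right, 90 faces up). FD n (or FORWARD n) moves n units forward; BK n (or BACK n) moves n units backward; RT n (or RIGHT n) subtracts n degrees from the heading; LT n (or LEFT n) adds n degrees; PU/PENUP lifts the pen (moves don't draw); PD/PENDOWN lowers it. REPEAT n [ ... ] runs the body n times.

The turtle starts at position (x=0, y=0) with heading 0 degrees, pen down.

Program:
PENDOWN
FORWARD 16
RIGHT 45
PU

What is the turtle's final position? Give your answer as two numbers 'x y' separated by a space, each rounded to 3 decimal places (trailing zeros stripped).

Executing turtle program step by step:
Start: pos=(0,0), heading=0, pen down
PD: pen down
FD 16: (0,0) -> (16,0) [heading=0, draw]
RT 45: heading 0 -> 315
PU: pen up
Final: pos=(16,0), heading=315, 1 segment(s) drawn

Answer: 16 0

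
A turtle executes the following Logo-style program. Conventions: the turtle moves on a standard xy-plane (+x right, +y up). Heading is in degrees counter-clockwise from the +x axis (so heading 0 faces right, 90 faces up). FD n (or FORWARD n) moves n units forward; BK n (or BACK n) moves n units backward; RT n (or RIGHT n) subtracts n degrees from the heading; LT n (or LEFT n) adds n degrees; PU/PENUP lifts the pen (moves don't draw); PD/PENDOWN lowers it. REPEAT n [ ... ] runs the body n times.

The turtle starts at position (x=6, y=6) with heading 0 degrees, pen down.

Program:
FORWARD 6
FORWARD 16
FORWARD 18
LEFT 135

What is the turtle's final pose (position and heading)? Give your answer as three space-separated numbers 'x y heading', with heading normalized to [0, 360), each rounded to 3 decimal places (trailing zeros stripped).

Answer: 46 6 135

Derivation:
Executing turtle program step by step:
Start: pos=(6,6), heading=0, pen down
FD 6: (6,6) -> (12,6) [heading=0, draw]
FD 16: (12,6) -> (28,6) [heading=0, draw]
FD 18: (28,6) -> (46,6) [heading=0, draw]
LT 135: heading 0 -> 135
Final: pos=(46,6), heading=135, 3 segment(s) drawn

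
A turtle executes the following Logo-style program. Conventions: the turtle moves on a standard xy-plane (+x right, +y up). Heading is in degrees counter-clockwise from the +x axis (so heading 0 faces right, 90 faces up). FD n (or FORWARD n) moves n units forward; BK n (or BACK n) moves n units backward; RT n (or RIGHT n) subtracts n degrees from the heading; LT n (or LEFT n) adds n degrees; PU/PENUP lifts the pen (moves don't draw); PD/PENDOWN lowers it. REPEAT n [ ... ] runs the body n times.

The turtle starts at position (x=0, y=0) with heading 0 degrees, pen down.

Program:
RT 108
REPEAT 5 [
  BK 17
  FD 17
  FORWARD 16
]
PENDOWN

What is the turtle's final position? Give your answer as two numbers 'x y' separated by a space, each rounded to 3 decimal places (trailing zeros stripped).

Answer: -24.721 -76.085

Derivation:
Executing turtle program step by step:
Start: pos=(0,0), heading=0, pen down
RT 108: heading 0 -> 252
REPEAT 5 [
  -- iteration 1/5 --
  BK 17: (0,0) -> (5.253,16.168) [heading=252, draw]
  FD 17: (5.253,16.168) -> (0,0) [heading=252, draw]
  FD 16: (0,0) -> (-4.944,-15.217) [heading=252, draw]
  -- iteration 2/5 --
  BK 17: (-4.944,-15.217) -> (0.309,0.951) [heading=252, draw]
  FD 17: (0.309,0.951) -> (-4.944,-15.217) [heading=252, draw]
  FD 16: (-4.944,-15.217) -> (-9.889,-30.434) [heading=252, draw]
  -- iteration 3/5 --
  BK 17: (-9.889,-30.434) -> (-4.635,-14.266) [heading=252, draw]
  FD 17: (-4.635,-14.266) -> (-9.889,-30.434) [heading=252, draw]
  FD 16: (-9.889,-30.434) -> (-14.833,-45.651) [heading=252, draw]
  -- iteration 4/5 --
  BK 17: (-14.833,-45.651) -> (-9.58,-29.483) [heading=252, draw]
  FD 17: (-9.58,-29.483) -> (-14.833,-45.651) [heading=252, draw]
  FD 16: (-14.833,-45.651) -> (-19.777,-60.868) [heading=252, draw]
  -- iteration 5/5 --
  BK 17: (-19.777,-60.868) -> (-14.524,-44.7) [heading=252, draw]
  FD 17: (-14.524,-44.7) -> (-19.777,-60.868) [heading=252, draw]
  FD 16: (-19.777,-60.868) -> (-24.721,-76.085) [heading=252, draw]
]
PD: pen down
Final: pos=(-24.721,-76.085), heading=252, 15 segment(s) drawn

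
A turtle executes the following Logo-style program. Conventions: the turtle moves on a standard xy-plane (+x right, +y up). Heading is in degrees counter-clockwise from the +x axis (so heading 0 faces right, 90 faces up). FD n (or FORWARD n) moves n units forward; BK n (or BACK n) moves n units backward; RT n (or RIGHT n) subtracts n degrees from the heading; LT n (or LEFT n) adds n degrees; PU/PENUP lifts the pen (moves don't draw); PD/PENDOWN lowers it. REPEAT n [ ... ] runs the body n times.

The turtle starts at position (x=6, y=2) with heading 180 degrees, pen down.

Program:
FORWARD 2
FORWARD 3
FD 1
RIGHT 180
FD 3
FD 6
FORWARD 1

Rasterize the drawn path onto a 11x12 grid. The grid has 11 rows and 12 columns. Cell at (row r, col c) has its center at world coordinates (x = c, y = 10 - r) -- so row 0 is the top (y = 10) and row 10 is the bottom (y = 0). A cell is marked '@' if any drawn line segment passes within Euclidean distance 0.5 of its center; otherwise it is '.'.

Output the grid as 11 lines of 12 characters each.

Answer: ............
............
............
............
............
............
............
............
@@@@@@@@@@@.
............
............

Derivation:
Segment 0: (6,2) -> (4,2)
Segment 1: (4,2) -> (1,2)
Segment 2: (1,2) -> (0,2)
Segment 3: (0,2) -> (3,2)
Segment 4: (3,2) -> (9,2)
Segment 5: (9,2) -> (10,2)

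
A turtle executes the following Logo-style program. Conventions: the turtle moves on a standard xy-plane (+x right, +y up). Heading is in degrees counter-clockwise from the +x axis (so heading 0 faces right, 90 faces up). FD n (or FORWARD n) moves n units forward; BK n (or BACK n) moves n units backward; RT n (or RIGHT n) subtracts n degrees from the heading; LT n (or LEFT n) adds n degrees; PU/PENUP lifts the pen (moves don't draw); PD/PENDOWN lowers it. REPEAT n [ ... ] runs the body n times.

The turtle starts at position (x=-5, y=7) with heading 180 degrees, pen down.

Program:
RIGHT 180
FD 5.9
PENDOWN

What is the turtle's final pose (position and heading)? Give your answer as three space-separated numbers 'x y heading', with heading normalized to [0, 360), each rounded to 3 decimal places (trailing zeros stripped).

Answer: 0.9 7 0

Derivation:
Executing turtle program step by step:
Start: pos=(-5,7), heading=180, pen down
RT 180: heading 180 -> 0
FD 5.9: (-5,7) -> (0.9,7) [heading=0, draw]
PD: pen down
Final: pos=(0.9,7), heading=0, 1 segment(s) drawn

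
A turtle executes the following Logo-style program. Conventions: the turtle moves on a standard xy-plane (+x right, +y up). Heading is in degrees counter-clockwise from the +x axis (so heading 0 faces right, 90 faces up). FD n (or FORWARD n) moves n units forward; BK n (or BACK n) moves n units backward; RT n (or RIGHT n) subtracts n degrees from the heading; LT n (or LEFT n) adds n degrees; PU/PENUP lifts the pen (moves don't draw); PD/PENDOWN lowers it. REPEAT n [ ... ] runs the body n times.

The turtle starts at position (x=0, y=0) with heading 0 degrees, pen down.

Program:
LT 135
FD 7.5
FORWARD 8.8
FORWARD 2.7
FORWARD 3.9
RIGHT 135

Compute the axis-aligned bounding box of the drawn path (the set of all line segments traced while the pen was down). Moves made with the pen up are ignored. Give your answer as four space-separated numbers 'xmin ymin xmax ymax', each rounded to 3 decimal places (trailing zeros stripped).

Executing turtle program step by step:
Start: pos=(0,0), heading=0, pen down
LT 135: heading 0 -> 135
FD 7.5: (0,0) -> (-5.303,5.303) [heading=135, draw]
FD 8.8: (-5.303,5.303) -> (-11.526,11.526) [heading=135, draw]
FD 2.7: (-11.526,11.526) -> (-13.435,13.435) [heading=135, draw]
FD 3.9: (-13.435,13.435) -> (-16.193,16.193) [heading=135, draw]
RT 135: heading 135 -> 0
Final: pos=(-16.193,16.193), heading=0, 4 segment(s) drawn

Segment endpoints: x in {-16.193, -13.435, -11.526, -5.303, 0}, y in {0, 5.303, 11.526, 13.435, 16.193}
xmin=-16.193, ymin=0, xmax=0, ymax=16.193

Answer: -16.193 0 0 16.193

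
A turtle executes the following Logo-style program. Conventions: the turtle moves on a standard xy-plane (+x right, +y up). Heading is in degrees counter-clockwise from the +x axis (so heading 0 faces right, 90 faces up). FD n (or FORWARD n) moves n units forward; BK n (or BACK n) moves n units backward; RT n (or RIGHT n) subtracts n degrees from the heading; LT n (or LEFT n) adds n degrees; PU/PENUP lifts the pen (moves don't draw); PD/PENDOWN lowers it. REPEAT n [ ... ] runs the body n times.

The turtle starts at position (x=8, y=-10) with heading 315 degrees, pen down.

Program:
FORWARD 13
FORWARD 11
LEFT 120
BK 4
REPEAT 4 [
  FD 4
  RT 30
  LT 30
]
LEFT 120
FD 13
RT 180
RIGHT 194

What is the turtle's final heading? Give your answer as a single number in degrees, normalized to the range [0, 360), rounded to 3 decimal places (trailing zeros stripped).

Executing turtle program step by step:
Start: pos=(8,-10), heading=315, pen down
FD 13: (8,-10) -> (17.192,-19.192) [heading=315, draw]
FD 11: (17.192,-19.192) -> (24.971,-26.971) [heading=315, draw]
LT 120: heading 315 -> 75
BK 4: (24.971,-26.971) -> (23.935,-30.834) [heading=75, draw]
REPEAT 4 [
  -- iteration 1/4 --
  FD 4: (23.935,-30.834) -> (24.971,-26.971) [heading=75, draw]
  RT 30: heading 75 -> 45
  LT 30: heading 45 -> 75
  -- iteration 2/4 --
  FD 4: (24.971,-26.971) -> (26.006,-23.107) [heading=75, draw]
  RT 30: heading 75 -> 45
  LT 30: heading 45 -> 75
  -- iteration 3/4 --
  FD 4: (26.006,-23.107) -> (27.041,-19.243) [heading=75, draw]
  RT 30: heading 75 -> 45
  LT 30: heading 45 -> 75
  -- iteration 4/4 --
  FD 4: (27.041,-19.243) -> (28.076,-15.379) [heading=75, draw]
  RT 30: heading 75 -> 45
  LT 30: heading 45 -> 75
]
LT 120: heading 75 -> 195
FD 13: (28.076,-15.379) -> (15.519,-18.744) [heading=195, draw]
RT 180: heading 195 -> 15
RT 194: heading 15 -> 181
Final: pos=(15.519,-18.744), heading=181, 8 segment(s) drawn

Answer: 181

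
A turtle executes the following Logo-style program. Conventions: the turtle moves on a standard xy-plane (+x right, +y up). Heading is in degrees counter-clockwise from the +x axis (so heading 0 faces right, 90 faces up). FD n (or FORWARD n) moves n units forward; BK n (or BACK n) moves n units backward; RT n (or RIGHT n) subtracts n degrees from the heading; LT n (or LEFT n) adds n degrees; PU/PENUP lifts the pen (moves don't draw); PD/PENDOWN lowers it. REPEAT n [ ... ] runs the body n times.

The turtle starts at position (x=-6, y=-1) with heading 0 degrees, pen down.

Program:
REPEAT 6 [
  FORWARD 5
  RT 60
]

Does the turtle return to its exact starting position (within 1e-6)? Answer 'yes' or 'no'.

Executing turtle program step by step:
Start: pos=(-6,-1), heading=0, pen down
REPEAT 6 [
  -- iteration 1/6 --
  FD 5: (-6,-1) -> (-1,-1) [heading=0, draw]
  RT 60: heading 0 -> 300
  -- iteration 2/6 --
  FD 5: (-1,-1) -> (1.5,-5.33) [heading=300, draw]
  RT 60: heading 300 -> 240
  -- iteration 3/6 --
  FD 5: (1.5,-5.33) -> (-1,-9.66) [heading=240, draw]
  RT 60: heading 240 -> 180
  -- iteration 4/6 --
  FD 5: (-1,-9.66) -> (-6,-9.66) [heading=180, draw]
  RT 60: heading 180 -> 120
  -- iteration 5/6 --
  FD 5: (-6,-9.66) -> (-8.5,-5.33) [heading=120, draw]
  RT 60: heading 120 -> 60
  -- iteration 6/6 --
  FD 5: (-8.5,-5.33) -> (-6,-1) [heading=60, draw]
  RT 60: heading 60 -> 0
]
Final: pos=(-6,-1), heading=0, 6 segment(s) drawn

Start position: (-6, -1)
Final position: (-6, -1)
Distance = 0; < 1e-6 -> CLOSED

Answer: yes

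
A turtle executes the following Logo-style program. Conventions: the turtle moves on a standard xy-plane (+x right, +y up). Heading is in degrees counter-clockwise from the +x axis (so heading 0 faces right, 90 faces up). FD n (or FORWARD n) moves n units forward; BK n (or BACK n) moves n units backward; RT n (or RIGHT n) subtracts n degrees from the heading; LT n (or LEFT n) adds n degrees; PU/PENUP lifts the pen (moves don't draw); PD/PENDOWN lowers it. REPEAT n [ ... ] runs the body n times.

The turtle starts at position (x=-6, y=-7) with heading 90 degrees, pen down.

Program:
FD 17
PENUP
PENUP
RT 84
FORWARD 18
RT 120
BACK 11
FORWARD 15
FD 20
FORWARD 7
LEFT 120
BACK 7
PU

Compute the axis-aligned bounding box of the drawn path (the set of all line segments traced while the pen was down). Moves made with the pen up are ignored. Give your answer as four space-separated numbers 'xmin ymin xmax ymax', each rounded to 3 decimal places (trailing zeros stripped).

Answer: -6 -7 -6 10

Derivation:
Executing turtle program step by step:
Start: pos=(-6,-7), heading=90, pen down
FD 17: (-6,-7) -> (-6,10) [heading=90, draw]
PU: pen up
PU: pen up
RT 84: heading 90 -> 6
FD 18: (-6,10) -> (11.901,11.882) [heading=6, move]
RT 120: heading 6 -> 246
BK 11: (11.901,11.882) -> (16.375,21.931) [heading=246, move]
FD 15: (16.375,21.931) -> (10.274,8.227) [heading=246, move]
FD 20: (10.274,8.227) -> (2.14,-10.044) [heading=246, move]
FD 7: (2.14,-10.044) -> (-0.707,-16.438) [heading=246, move]
LT 120: heading 246 -> 6
BK 7: (-0.707,-16.438) -> (-7.669,-17.17) [heading=6, move]
PU: pen up
Final: pos=(-7.669,-17.17), heading=6, 1 segment(s) drawn

Segment endpoints: x in {-6, -6}, y in {-7, 10}
xmin=-6, ymin=-7, xmax=-6, ymax=10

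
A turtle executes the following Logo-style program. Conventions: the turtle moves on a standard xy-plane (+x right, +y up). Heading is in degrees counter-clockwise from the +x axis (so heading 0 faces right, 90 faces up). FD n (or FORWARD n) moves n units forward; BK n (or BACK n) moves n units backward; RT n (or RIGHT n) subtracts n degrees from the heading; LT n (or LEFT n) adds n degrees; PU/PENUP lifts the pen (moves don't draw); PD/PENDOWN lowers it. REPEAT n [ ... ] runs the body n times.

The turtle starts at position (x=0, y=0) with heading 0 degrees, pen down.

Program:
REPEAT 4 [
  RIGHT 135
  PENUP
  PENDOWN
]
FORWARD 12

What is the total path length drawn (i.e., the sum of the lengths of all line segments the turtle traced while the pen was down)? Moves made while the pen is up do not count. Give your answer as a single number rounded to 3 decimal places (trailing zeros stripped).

Executing turtle program step by step:
Start: pos=(0,0), heading=0, pen down
REPEAT 4 [
  -- iteration 1/4 --
  RT 135: heading 0 -> 225
  PU: pen up
  PD: pen down
  -- iteration 2/4 --
  RT 135: heading 225 -> 90
  PU: pen up
  PD: pen down
  -- iteration 3/4 --
  RT 135: heading 90 -> 315
  PU: pen up
  PD: pen down
  -- iteration 4/4 --
  RT 135: heading 315 -> 180
  PU: pen up
  PD: pen down
]
FD 12: (0,0) -> (-12,0) [heading=180, draw]
Final: pos=(-12,0), heading=180, 1 segment(s) drawn

Segment lengths:
  seg 1: (0,0) -> (-12,0), length = 12
Total = 12

Answer: 12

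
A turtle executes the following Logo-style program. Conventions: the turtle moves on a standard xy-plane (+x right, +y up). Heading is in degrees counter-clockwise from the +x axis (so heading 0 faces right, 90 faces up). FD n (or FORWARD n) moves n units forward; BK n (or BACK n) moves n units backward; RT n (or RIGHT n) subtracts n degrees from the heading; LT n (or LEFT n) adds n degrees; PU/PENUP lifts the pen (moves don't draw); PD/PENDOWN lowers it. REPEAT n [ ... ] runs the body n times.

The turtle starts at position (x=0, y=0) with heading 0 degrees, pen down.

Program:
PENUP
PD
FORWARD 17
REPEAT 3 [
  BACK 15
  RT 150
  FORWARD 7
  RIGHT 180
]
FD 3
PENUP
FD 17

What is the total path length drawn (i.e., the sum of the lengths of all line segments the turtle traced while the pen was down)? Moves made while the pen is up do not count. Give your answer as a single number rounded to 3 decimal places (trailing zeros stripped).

Answer: 86

Derivation:
Executing turtle program step by step:
Start: pos=(0,0), heading=0, pen down
PU: pen up
PD: pen down
FD 17: (0,0) -> (17,0) [heading=0, draw]
REPEAT 3 [
  -- iteration 1/3 --
  BK 15: (17,0) -> (2,0) [heading=0, draw]
  RT 150: heading 0 -> 210
  FD 7: (2,0) -> (-4.062,-3.5) [heading=210, draw]
  RT 180: heading 210 -> 30
  -- iteration 2/3 --
  BK 15: (-4.062,-3.5) -> (-17.053,-11) [heading=30, draw]
  RT 150: heading 30 -> 240
  FD 7: (-17.053,-11) -> (-20.553,-17.062) [heading=240, draw]
  RT 180: heading 240 -> 60
  -- iteration 3/3 --
  BK 15: (-20.553,-17.062) -> (-28.053,-30.053) [heading=60, draw]
  RT 150: heading 60 -> 270
  FD 7: (-28.053,-30.053) -> (-28.053,-37.053) [heading=270, draw]
  RT 180: heading 270 -> 90
]
FD 3: (-28.053,-37.053) -> (-28.053,-34.053) [heading=90, draw]
PU: pen up
FD 17: (-28.053,-34.053) -> (-28.053,-17.053) [heading=90, move]
Final: pos=(-28.053,-17.053), heading=90, 8 segment(s) drawn

Segment lengths:
  seg 1: (0,0) -> (17,0), length = 17
  seg 2: (17,0) -> (2,0), length = 15
  seg 3: (2,0) -> (-4.062,-3.5), length = 7
  seg 4: (-4.062,-3.5) -> (-17.053,-11), length = 15
  seg 5: (-17.053,-11) -> (-20.553,-17.062), length = 7
  seg 6: (-20.553,-17.062) -> (-28.053,-30.053), length = 15
  seg 7: (-28.053,-30.053) -> (-28.053,-37.053), length = 7
  seg 8: (-28.053,-37.053) -> (-28.053,-34.053), length = 3
Total = 86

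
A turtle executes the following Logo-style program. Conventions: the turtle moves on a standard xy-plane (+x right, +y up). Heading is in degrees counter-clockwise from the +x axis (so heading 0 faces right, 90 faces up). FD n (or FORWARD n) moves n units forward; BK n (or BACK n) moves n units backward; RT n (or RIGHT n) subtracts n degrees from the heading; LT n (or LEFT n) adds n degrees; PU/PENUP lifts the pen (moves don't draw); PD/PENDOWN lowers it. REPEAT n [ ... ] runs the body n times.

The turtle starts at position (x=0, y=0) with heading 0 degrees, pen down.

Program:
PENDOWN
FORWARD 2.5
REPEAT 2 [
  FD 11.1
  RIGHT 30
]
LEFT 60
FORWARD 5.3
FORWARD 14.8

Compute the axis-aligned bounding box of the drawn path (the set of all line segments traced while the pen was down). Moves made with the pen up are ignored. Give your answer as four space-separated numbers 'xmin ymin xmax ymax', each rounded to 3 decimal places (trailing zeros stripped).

Executing turtle program step by step:
Start: pos=(0,0), heading=0, pen down
PD: pen down
FD 2.5: (0,0) -> (2.5,0) [heading=0, draw]
REPEAT 2 [
  -- iteration 1/2 --
  FD 11.1: (2.5,0) -> (13.6,0) [heading=0, draw]
  RT 30: heading 0 -> 330
  -- iteration 2/2 --
  FD 11.1: (13.6,0) -> (23.213,-5.55) [heading=330, draw]
  RT 30: heading 330 -> 300
]
LT 60: heading 300 -> 0
FD 5.3: (23.213,-5.55) -> (28.513,-5.55) [heading=0, draw]
FD 14.8: (28.513,-5.55) -> (43.313,-5.55) [heading=0, draw]
Final: pos=(43.313,-5.55), heading=0, 5 segment(s) drawn

Segment endpoints: x in {0, 2.5, 13.6, 23.213, 28.513, 43.313}, y in {-5.55, 0}
xmin=0, ymin=-5.55, xmax=43.313, ymax=0

Answer: 0 -5.55 43.313 0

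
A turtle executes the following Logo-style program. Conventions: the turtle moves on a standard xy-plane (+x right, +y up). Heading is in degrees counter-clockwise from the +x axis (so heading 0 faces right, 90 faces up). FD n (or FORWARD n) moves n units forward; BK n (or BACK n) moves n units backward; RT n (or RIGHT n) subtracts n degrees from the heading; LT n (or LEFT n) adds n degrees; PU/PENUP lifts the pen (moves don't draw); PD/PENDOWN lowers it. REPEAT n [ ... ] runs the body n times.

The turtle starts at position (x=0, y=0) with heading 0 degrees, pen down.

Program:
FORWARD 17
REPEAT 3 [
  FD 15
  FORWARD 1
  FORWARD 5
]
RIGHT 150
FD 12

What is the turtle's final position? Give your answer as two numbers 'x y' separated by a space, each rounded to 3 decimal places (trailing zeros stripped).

Executing turtle program step by step:
Start: pos=(0,0), heading=0, pen down
FD 17: (0,0) -> (17,0) [heading=0, draw]
REPEAT 3 [
  -- iteration 1/3 --
  FD 15: (17,0) -> (32,0) [heading=0, draw]
  FD 1: (32,0) -> (33,0) [heading=0, draw]
  FD 5: (33,0) -> (38,0) [heading=0, draw]
  -- iteration 2/3 --
  FD 15: (38,0) -> (53,0) [heading=0, draw]
  FD 1: (53,0) -> (54,0) [heading=0, draw]
  FD 5: (54,0) -> (59,0) [heading=0, draw]
  -- iteration 3/3 --
  FD 15: (59,0) -> (74,0) [heading=0, draw]
  FD 1: (74,0) -> (75,0) [heading=0, draw]
  FD 5: (75,0) -> (80,0) [heading=0, draw]
]
RT 150: heading 0 -> 210
FD 12: (80,0) -> (69.608,-6) [heading=210, draw]
Final: pos=(69.608,-6), heading=210, 11 segment(s) drawn

Answer: 69.608 -6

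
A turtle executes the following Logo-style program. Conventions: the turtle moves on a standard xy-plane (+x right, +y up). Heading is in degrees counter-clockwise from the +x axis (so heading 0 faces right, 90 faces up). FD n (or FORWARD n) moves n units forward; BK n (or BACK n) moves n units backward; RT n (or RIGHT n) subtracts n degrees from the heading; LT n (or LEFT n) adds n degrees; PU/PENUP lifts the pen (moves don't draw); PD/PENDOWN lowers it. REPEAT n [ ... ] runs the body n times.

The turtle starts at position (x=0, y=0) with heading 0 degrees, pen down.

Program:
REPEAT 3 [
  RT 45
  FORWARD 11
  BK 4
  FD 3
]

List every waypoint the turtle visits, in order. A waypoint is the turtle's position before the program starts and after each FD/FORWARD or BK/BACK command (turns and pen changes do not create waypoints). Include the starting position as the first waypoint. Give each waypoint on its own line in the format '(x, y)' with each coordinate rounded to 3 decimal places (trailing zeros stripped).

Executing turtle program step by step:
Start: pos=(0,0), heading=0, pen down
REPEAT 3 [
  -- iteration 1/3 --
  RT 45: heading 0 -> 315
  FD 11: (0,0) -> (7.778,-7.778) [heading=315, draw]
  BK 4: (7.778,-7.778) -> (4.95,-4.95) [heading=315, draw]
  FD 3: (4.95,-4.95) -> (7.071,-7.071) [heading=315, draw]
  -- iteration 2/3 --
  RT 45: heading 315 -> 270
  FD 11: (7.071,-7.071) -> (7.071,-18.071) [heading=270, draw]
  BK 4: (7.071,-18.071) -> (7.071,-14.071) [heading=270, draw]
  FD 3: (7.071,-14.071) -> (7.071,-17.071) [heading=270, draw]
  -- iteration 3/3 --
  RT 45: heading 270 -> 225
  FD 11: (7.071,-17.071) -> (-0.707,-24.849) [heading=225, draw]
  BK 4: (-0.707,-24.849) -> (2.121,-22.021) [heading=225, draw]
  FD 3: (2.121,-22.021) -> (0,-24.142) [heading=225, draw]
]
Final: pos=(0,-24.142), heading=225, 9 segment(s) drawn
Waypoints (10 total):
(0, 0)
(7.778, -7.778)
(4.95, -4.95)
(7.071, -7.071)
(7.071, -18.071)
(7.071, -14.071)
(7.071, -17.071)
(-0.707, -24.849)
(2.121, -22.021)
(0, -24.142)

Answer: (0, 0)
(7.778, -7.778)
(4.95, -4.95)
(7.071, -7.071)
(7.071, -18.071)
(7.071, -14.071)
(7.071, -17.071)
(-0.707, -24.849)
(2.121, -22.021)
(0, -24.142)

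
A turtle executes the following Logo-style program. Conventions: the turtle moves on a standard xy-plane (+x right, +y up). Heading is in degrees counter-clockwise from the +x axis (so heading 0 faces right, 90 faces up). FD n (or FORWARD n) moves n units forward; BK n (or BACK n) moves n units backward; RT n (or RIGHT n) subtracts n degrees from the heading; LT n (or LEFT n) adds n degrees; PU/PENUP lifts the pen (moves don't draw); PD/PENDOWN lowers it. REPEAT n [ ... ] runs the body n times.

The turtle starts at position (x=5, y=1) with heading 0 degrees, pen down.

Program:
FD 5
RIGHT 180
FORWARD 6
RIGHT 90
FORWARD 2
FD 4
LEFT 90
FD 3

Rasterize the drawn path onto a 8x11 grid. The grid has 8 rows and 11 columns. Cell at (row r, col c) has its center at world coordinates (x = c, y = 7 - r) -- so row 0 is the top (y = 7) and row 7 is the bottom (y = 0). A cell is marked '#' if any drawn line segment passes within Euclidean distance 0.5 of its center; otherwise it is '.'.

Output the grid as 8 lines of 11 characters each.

Segment 0: (5,1) -> (10,1)
Segment 1: (10,1) -> (4,1)
Segment 2: (4,1) -> (4,3)
Segment 3: (4,3) -> (4,7)
Segment 4: (4,7) -> (1,7)

Answer: .####......
....#......
....#......
....#......
....#......
....#......
....#######
...........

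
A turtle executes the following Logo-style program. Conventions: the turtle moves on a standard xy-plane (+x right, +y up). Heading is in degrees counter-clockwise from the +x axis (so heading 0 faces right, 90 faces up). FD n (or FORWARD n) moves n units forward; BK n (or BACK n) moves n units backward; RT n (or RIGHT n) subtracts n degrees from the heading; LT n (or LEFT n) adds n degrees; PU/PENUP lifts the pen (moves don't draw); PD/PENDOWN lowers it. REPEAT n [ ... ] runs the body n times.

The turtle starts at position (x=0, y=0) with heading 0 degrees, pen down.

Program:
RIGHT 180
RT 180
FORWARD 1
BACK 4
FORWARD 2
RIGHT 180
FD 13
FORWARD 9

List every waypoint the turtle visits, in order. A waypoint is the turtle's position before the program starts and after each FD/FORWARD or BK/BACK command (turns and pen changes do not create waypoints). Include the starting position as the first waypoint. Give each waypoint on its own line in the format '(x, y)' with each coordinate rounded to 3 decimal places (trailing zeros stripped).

Executing turtle program step by step:
Start: pos=(0,0), heading=0, pen down
RT 180: heading 0 -> 180
RT 180: heading 180 -> 0
FD 1: (0,0) -> (1,0) [heading=0, draw]
BK 4: (1,0) -> (-3,0) [heading=0, draw]
FD 2: (-3,0) -> (-1,0) [heading=0, draw]
RT 180: heading 0 -> 180
FD 13: (-1,0) -> (-14,0) [heading=180, draw]
FD 9: (-14,0) -> (-23,0) [heading=180, draw]
Final: pos=(-23,0), heading=180, 5 segment(s) drawn
Waypoints (6 total):
(0, 0)
(1, 0)
(-3, 0)
(-1, 0)
(-14, 0)
(-23, 0)

Answer: (0, 0)
(1, 0)
(-3, 0)
(-1, 0)
(-14, 0)
(-23, 0)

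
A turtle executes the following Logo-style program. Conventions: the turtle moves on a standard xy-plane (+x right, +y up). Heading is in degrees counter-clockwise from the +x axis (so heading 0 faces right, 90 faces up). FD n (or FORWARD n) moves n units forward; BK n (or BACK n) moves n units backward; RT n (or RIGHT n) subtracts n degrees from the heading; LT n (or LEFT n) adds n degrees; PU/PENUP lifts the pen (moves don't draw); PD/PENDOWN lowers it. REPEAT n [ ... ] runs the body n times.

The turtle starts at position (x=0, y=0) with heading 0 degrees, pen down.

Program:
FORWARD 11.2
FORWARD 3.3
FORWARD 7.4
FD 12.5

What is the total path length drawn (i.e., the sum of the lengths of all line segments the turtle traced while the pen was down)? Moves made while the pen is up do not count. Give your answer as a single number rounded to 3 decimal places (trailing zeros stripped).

Answer: 34.4

Derivation:
Executing turtle program step by step:
Start: pos=(0,0), heading=0, pen down
FD 11.2: (0,0) -> (11.2,0) [heading=0, draw]
FD 3.3: (11.2,0) -> (14.5,0) [heading=0, draw]
FD 7.4: (14.5,0) -> (21.9,0) [heading=0, draw]
FD 12.5: (21.9,0) -> (34.4,0) [heading=0, draw]
Final: pos=(34.4,0), heading=0, 4 segment(s) drawn

Segment lengths:
  seg 1: (0,0) -> (11.2,0), length = 11.2
  seg 2: (11.2,0) -> (14.5,0), length = 3.3
  seg 3: (14.5,0) -> (21.9,0), length = 7.4
  seg 4: (21.9,0) -> (34.4,0), length = 12.5
Total = 34.4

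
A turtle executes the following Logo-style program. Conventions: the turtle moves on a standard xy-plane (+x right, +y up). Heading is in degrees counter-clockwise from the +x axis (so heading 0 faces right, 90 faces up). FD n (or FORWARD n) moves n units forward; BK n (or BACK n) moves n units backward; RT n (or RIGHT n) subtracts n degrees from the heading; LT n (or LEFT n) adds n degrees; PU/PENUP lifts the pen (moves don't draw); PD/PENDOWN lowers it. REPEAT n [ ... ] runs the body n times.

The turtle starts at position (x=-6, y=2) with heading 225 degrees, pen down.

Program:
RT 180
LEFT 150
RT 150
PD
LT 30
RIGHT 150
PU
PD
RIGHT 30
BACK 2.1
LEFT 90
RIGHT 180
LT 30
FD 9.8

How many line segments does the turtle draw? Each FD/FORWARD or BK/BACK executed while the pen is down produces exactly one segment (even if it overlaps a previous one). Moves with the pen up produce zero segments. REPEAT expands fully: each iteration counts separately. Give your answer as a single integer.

Executing turtle program step by step:
Start: pos=(-6,2), heading=225, pen down
RT 180: heading 225 -> 45
LT 150: heading 45 -> 195
RT 150: heading 195 -> 45
PD: pen down
LT 30: heading 45 -> 75
RT 150: heading 75 -> 285
PU: pen up
PD: pen down
RT 30: heading 285 -> 255
BK 2.1: (-6,2) -> (-5.456,4.028) [heading=255, draw]
LT 90: heading 255 -> 345
RT 180: heading 345 -> 165
LT 30: heading 165 -> 195
FD 9.8: (-5.456,4.028) -> (-14.923,1.492) [heading=195, draw]
Final: pos=(-14.923,1.492), heading=195, 2 segment(s) drawn
Segments drawn: 2

Answer: 2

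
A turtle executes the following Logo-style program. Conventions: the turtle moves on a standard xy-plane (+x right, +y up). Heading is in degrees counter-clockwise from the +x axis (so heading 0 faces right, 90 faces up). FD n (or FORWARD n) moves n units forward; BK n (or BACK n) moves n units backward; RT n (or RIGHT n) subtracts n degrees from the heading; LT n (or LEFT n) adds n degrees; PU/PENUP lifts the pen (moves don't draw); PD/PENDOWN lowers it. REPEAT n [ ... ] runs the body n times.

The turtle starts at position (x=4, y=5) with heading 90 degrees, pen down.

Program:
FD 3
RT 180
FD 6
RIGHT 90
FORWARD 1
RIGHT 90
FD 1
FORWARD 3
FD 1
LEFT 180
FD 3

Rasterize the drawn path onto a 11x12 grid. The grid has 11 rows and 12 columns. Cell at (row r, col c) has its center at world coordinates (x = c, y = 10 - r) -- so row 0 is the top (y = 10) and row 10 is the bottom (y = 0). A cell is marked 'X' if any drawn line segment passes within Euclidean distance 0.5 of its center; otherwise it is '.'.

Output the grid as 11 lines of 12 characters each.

Answer: ............
............
....X.......
...XX.......
...XX.......
...XX.......
...XX.......
...XX.......
...XX.......
............
............

Derivation:
Segment 0: (4,5) -> (4,8)
Segment 1: (4,8) -> (4,2)
Segment 2: (4,2) -> (3,2)
Segment 3: (3,2) -> (3,3)
Segment 4: (3,3) -> (3,6)
Segment 5: (3,6) -> (3,7)
Segment 6: (3,7) -> (3,4)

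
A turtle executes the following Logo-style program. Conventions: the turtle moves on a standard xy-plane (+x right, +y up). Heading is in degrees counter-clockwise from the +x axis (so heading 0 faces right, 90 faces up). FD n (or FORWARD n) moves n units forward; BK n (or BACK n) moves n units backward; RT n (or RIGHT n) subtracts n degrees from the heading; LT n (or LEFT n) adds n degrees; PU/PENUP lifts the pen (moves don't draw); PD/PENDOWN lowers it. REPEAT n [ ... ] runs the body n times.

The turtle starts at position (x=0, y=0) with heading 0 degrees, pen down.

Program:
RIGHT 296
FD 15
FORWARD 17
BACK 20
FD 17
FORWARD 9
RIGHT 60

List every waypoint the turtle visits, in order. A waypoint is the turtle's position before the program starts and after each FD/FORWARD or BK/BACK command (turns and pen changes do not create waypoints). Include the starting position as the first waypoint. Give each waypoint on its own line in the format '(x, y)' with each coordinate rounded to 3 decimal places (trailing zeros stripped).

Executing turtle program step by step:
Start: pos=(0,0), heading=0, pen down
RT 296: heading 0 -> 64
FD 15: (0,0) -> (6.576,13.482) [heading=64, draw]
FD 17: (6.576,13.482) -> (14.028,28.761) [heading=64, draw]
BK 20: (14.028,28.761) -> (5.26,10.786) [heading=64, draw]
FD 17: (5.26,10.786) -> (12.713,26.065) [heading=64, draw]
FD 9: (12.713,26.065) -> (16.658,34.154) [heading=64, draw]
RT 60: heading 64 -> 4
Final: pos=(16.658,34.154), heading=4, 5 segment(s) drawn
Waypoints (6 total):
(0, 0)
(6.576, 13.482)
(14.028, 28.761)
(5.26, 10.786)
(12.713, 26.065)
(16.658, 34.154)

Answer: (0, 0)
(6.576, 13.482)
(14.028, 28.761)
(5.26, 10.786)
(12.713, 26.065)
(16.658, 34.154)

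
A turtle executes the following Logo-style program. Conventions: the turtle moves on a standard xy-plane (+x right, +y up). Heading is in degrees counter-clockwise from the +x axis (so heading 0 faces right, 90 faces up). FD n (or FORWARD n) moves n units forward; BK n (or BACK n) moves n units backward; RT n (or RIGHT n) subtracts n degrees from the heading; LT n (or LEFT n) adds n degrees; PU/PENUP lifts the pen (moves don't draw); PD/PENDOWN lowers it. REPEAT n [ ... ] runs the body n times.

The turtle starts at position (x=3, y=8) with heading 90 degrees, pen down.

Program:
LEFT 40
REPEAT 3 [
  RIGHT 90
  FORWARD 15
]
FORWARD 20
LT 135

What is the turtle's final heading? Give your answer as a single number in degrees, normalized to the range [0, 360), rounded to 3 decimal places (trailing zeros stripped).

Answer: 355

Derivation:
Executing turtle program step by step:
Start: pos=(3,8), heading=90, pen down
LT 40: heading 90 -> 130
REPEAT 3 [
  -- iteration 1/3 --
  RT 90: heading 130 -> 40
  FD 15: (3,8) -> (14.491,17.642) [heading=40, draw]
  -- iteration 2/3 --
  RT 90: heading 40 -> 310
  FD 15: (14.491,17.642) -> (24.132,6.151) [heading=310, draw]
  -- iteration 3/3 --
  RT 90: heading 310 -> 220
  FD 15: (24.132,6.151) -> (12.642,-3.491) [heading=220, draw]
]
FD 20: (12.642,-3.491) -> (-2.679,-16.346) [heading=220, draw]
LT 135: heading 220 -> 355
Final: pos=(-2.679,-16.346), heading=355, 4 segment(s) drawn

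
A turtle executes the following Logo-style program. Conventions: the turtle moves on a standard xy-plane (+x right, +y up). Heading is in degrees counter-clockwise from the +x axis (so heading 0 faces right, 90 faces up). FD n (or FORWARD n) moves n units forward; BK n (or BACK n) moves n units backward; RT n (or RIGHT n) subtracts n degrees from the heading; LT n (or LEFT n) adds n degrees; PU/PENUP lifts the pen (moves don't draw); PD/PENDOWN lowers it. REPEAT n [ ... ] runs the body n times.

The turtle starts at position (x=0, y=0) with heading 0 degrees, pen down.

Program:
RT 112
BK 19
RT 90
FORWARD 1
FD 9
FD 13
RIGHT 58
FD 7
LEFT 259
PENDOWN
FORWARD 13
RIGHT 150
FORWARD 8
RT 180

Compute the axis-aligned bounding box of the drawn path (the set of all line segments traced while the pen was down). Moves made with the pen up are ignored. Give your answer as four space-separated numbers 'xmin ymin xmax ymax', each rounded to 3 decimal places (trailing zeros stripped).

Answer: -15.423 0 7.118 33.126

Derivation:
Executing turtle program step by step:
Start: pos=(0,0), heading=0, pen down
RT 112: heading 0 -> 248
BK 19: (0,0) -> (7.118,17.616) [heading=248, draw]
RT 90: heading 248 -> 158
FD 1: (7.118,17.616) -> (6.19,17.991) [heading=158, draw]
FD 9: (6.19,17.991) -> (-2.154,21.363) [heading=158, draw]
FD 13: (-2.154,21.363) -> (-14.208,26.232) [heading=158, draw]
RT 58: heading 158 -> 100
FD 7: (-14.208,26.232) -> (-15.423,33.126) [heading=100, draw]
LT 259: heading 100 -> 359
PD: pen down
FD 13: (-15.423,33.126) -> (-2.425,32.899) [heading=359, draw]
RT 150: heading 359 -> 209
FD 8: (-2.425,32.899) -> (-9.422,29.021) [heading=209, draw]
RT 180: heading 209 -> 29
Final: pos=(-9.422,29.021), heading=29, 7 segment(s) drawn

Segment endpoints: x in {-15.423, -14.208, -9.422, -2.425, -2.154, 0, 6.19, 7.118}, y in {0, 17.616, 17.991, 21.363, 26.232, 29.021, 32.899, 33.126}
xmin=-15.423, ymin=0, xmax=7.118, ymax=33.126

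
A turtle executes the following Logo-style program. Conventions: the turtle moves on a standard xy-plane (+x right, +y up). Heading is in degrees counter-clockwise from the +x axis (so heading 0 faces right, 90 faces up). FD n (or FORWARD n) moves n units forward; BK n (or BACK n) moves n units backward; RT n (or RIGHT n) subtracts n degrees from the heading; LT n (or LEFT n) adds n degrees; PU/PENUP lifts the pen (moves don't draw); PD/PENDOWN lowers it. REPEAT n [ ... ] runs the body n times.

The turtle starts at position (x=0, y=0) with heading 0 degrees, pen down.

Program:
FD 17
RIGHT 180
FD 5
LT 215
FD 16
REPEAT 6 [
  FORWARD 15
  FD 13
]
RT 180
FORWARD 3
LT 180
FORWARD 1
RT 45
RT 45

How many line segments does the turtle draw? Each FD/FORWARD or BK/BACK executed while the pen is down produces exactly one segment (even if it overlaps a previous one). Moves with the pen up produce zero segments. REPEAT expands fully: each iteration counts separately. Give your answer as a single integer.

Answer: 17

Derivation:
Executing turtle program step by step:
Start: pos=(0,0), heading=0, pen down
FD 17: (0,0) -> (17,0) [heading=0, draw]
RT 180: heading 0 -> 180
FD 5: (17,0) -> (12,0) [heading=180, draw]
LT 215: heading 180 -> 35
FD 16: (12,0) -> (25.106,9.177) [heading=35, draw]
REPEAT 6 [
  -- iteration 1/6 --
  FD 15: (25.106,9.177) -> (37.394,17.781) [heading=35, draw]
  FD 13: (37.394,17.781) -> (48.043,25.237) [heading=35, draw]
  -- iteration 2/6 --
  FD 15: (48.043,25.237) -> (60.33,33.841) [heading=35, draw]
  FD 13: (60.33,33.841) -> (70.979,41.298) [heading=35, draw]
  -- iteration 3/6 --
  FD 15: (70.979,41.298) -> (83.266,49.901) [heading=35, draw]
  FD 13: (83.266,49.901) -> (93.915,57.358) [heading=35, draw]
  -- iteration 4/6 --
  FD 15: (93.915,57.358) -> (106.202,65.961) [heading=35, draw]
  FD 13: (106.202,65.961) -> (116.851,73.418) [heading=35, draw]
  -- iteration 5/6 --
  FD 15: (116.851,73.418) -> (129.139,82.021) [heading=35, draw]
  FD 13: (129.139,82.021) -> (139.788,89.478) [heading=35, draw]
  -- iteration 6/6 --
  FD 15: (139.788,89.478) -> (152.075,98.082) [heading=35, draw]
  FD 13: (152.075,98.082) -> (162.724,105.538) [heading=35, draw]
]
RT 180: heading 35 -> 215
FD 3: (162.724,105.538) -> (160.267,103.817) [heading=215, draw]
LT 180: heading 215 -> 35
FD 1: (160.267,103.817) -> (161.086,104.391) [heading=35, draw]
RT 45: heading 35 -> 350
RT 45: heading 350 -> 305
Final: pos=(161.086,104.391), heading=305, 17 segment(s) drawn
Segments drawn: 17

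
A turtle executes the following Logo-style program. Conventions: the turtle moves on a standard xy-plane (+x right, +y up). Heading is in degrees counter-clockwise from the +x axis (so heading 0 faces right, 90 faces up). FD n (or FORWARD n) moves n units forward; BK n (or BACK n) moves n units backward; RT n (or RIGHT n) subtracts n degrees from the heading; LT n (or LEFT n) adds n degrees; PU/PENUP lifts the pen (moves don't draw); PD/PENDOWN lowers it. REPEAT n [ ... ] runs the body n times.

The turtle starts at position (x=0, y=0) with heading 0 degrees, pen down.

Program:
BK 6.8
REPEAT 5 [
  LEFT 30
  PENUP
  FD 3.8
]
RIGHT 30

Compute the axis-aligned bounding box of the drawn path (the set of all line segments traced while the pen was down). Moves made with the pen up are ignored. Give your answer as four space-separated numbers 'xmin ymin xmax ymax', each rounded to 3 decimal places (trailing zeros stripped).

Answer: -6.8 0 0 0

Derivation:
Executing turtle program step by step:
Start: pos=(0,0), heading=0, pen down
BK 6.8: (0,0) -> (-6.8,0) [heading=0, draw]
REPEAT 5 [
  -- iteration 1/5 --
  LT 30: heading 0 -> 30
  PU: pen up
  FD 3.8: (-6.8,0) -> (-3.509,1.9) [heading=30, move]
  -- iteration 2/5 --
  LT 30: heading 30 -> 60
  PU: pen up
  FD 3.8: (-3.509,1.9) -> (-1.609,5.191) [heading=60, move]
  -- iteration 3/5 --
  LT 30: heading 60 -> 90
  PU: pen up
  FD 3.8: (-1.609,5.191) -> (-1.609,8.991) [heading=90, move]
  -- iteration 4/5 --
  LT 30: heading 90 -> 120
  PU: pen up
  FD 3.8: (-1.609,8.991) -> (-3.509,12.282) [heading=120, move]
  -- iteration 5/5 --
  LT 30: heading 120 -> 150
  PU: pen up
  FD 3.8: (-3.509,12.282) -> (-6.8,14.182) [heading=150, move]
]
RT 30: heading 150 -> 120
Final: pos=(-6.8,14.182), heading=120, 1 segment(s) drawn

Segment endpoints: x in {-6.8, 0}, y in {0}
xmin=-6.8, ymin=0, xmax=0, ymax=0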